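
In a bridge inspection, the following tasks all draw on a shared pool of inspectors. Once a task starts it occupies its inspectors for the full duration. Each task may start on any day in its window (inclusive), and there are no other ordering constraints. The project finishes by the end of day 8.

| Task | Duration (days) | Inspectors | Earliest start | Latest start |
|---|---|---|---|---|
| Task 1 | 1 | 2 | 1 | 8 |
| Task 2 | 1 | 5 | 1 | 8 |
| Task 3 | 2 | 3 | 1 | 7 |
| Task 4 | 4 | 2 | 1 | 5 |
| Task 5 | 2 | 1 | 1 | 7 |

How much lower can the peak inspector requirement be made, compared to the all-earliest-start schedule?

Early-start peak: d1:13  d2:6  d3:2  d4:2  d5:0  d6:0  d7:0  d8:0 ⇒ 13.
Leveled (Task 1@1, Task 2@2, Task 3@3, Task 4@3, Task 5@5): d1:2  d2:5  d3:5  d4:5  d5:3  d6:3  d7:0  d8:0 ⇒ 5.
Reduction 13 − 5 = 8.

8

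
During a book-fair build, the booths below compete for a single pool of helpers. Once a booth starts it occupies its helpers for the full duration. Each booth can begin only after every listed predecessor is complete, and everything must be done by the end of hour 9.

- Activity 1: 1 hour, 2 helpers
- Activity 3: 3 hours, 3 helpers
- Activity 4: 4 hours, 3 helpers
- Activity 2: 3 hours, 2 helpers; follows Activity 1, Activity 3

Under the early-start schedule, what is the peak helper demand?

8

Early-start schedule: Activity 1@1, Activity 3@1, Activity 4@1, Activity 2@4.
Load per hour: hour 1: 8, hour 2: 6, hour 3: 6, hour 4: 5, hour 5: 2, hour 6: 2, hour 7: 0, hour 8: 0, hour 9: 0.
Peak is 8.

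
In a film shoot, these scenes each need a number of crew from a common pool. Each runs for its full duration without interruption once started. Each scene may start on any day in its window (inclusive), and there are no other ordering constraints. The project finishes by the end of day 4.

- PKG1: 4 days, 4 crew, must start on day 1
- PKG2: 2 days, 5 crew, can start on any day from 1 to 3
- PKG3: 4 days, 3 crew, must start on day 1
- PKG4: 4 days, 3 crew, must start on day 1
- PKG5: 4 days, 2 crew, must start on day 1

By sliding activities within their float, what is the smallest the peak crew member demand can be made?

Schedule PKG1@1, PKG2@1, PKG3@1, PKG4@1, PKG5@1: d1:17  d2:17  d3:12  d4:12 — peak 17.
No arrangement of the 3 feasible schedules does better.

17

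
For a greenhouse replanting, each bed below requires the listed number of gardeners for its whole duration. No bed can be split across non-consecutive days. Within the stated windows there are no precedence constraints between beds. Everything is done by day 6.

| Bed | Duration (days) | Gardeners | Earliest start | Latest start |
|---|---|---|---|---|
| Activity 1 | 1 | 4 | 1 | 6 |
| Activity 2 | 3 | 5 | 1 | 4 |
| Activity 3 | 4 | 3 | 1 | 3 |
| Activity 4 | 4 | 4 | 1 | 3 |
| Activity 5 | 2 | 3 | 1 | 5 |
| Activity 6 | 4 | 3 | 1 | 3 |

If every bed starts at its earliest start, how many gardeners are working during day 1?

At early start, day 1 has: Activity 1, Activity 2, Activity 3, Activity 4, Activity 5, Activity 6.
Demand: 4 + 5 + 3 + 4 + 3 + 3 = 22.

22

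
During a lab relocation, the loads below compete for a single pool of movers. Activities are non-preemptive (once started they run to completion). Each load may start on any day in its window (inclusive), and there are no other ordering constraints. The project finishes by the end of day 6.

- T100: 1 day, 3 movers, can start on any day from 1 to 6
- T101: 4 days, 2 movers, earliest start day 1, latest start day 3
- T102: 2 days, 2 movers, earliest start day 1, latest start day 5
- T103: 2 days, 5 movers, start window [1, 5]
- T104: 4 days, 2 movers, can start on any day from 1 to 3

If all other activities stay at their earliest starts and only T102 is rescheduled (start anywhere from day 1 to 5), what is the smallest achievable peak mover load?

12

T102@1: d1:14  d2:11  d3:4  d4:4  d5:0  d6:0 → peak 14
T102@2: d1:12  d2:11  d3:6  d4:4  d5:0  d6:0 → peak 12
T102@3: d1:12  d2:9  d3:6  d4:6  d5:0  d6:0 → peak 12
T102@4: d1:12  d2:9  d3:4  d4:6  d5:2  d6:0 → peak 12
T102@5: d1:12  d2:9  d3:4  d4:4  d5:2  d6:2 → peak 12
Best is T102@2, peak 12.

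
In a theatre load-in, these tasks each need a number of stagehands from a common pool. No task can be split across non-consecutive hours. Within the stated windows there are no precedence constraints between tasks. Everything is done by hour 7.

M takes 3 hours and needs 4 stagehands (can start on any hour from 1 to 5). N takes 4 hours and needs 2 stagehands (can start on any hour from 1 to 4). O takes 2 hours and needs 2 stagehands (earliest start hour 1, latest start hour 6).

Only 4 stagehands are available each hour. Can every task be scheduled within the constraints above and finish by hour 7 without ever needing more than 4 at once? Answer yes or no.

yes

Schedule M@1, N@4, O@4: h1:4  h2:4  h3:4  h4:4  h5:4  h6:2  h7:2 — peak 4 ≤ 4.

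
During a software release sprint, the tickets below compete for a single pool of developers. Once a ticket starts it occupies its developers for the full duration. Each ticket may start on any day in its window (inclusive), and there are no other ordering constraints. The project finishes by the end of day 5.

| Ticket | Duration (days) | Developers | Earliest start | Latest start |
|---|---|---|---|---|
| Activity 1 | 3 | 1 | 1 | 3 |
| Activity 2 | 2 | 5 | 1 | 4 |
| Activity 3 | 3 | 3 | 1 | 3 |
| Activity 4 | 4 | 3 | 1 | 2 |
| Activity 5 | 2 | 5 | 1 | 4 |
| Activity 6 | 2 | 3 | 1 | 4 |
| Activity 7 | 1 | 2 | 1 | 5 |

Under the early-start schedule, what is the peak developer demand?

22

Early-start schedule: Activity 1@1, Activity 2@1, Activity 3@1, Activity 4@1, Activity 5@1, Activity 6@1, Activity 7@1.
Load per day: day 1: 22, day 2: 20, day 3: 7, day 4: 3, day 5: 0.
Peak is 22.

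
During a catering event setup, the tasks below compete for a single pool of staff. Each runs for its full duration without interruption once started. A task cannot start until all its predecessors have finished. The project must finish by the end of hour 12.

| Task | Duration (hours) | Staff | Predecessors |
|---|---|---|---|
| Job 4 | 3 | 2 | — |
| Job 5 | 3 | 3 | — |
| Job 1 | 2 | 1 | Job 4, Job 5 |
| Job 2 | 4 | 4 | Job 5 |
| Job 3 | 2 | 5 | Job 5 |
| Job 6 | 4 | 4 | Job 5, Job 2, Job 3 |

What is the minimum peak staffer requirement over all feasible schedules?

Early-start (Job 4@1, Job 5@1, Job 1@4, Job 2@4, Job 3@4, Job 6@8) gives peak 10: h1:5  h2:5  h3:5  h4:10  h5:10  h6:4  h7:4  h8:4  h9:4  h10:4  h11:4  h12:0.
Shift Job 3→6.
Schedule Job 4@1, Job 5@1, Job 1@4, Job 2@4, Job 3@6, Job 6@8: h1:5  h2:5  h3:5  h4:5  h5:5  h6:9  h7:9  h8:4  h9:4  h10:4  h11:4  h12:0 — peak 9.

9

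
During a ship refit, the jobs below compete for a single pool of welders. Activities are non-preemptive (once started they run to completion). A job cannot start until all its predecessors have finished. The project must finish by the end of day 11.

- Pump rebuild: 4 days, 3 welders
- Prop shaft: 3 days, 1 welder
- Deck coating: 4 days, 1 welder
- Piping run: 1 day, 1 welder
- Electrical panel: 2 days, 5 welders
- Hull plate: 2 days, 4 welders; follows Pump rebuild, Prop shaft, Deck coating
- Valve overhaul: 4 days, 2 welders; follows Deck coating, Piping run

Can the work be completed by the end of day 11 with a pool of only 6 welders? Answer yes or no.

yes

Schedule Pump rebuild@1, Prop shaft@1, Deck coating@1, Piping run@1, Electrical panel@5, Hull plate@7, Valve overhaul@7: d1:6  d2:5  d3:5  d4:4  d5:5  d6:5  d7:6  d8:6  d9:2  d10:2  d11:0 — peak 6 ≤ 6.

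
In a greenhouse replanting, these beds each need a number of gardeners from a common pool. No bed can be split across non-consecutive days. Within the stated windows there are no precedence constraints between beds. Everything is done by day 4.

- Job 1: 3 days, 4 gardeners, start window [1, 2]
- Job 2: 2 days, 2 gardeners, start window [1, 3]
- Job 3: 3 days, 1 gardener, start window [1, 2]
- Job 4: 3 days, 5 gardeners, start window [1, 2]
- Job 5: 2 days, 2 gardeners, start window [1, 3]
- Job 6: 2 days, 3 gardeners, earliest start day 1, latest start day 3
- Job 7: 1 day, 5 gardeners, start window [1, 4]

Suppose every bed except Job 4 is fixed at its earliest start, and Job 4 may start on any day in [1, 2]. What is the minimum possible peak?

Job 4@1: d1:22  d2:17  d3:10  d4:0 → peak 22
Job 4@2: d1:17  d2:17  d3:10  d4:5 → peak 17
Best is Job 4@2, peak 17.

17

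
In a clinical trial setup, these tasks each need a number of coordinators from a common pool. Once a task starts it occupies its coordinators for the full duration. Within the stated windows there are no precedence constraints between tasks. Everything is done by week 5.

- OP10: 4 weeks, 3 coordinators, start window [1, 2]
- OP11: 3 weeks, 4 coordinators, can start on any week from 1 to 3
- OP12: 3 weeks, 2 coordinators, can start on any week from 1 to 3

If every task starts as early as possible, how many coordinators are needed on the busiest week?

Early-start schedule: OP10@1, OP11@1, OP12@1.
Load per week: week 1: 9, week 2: 9, week 3: 9, week 4: 3, week 5: 0.
Peak is 9.

9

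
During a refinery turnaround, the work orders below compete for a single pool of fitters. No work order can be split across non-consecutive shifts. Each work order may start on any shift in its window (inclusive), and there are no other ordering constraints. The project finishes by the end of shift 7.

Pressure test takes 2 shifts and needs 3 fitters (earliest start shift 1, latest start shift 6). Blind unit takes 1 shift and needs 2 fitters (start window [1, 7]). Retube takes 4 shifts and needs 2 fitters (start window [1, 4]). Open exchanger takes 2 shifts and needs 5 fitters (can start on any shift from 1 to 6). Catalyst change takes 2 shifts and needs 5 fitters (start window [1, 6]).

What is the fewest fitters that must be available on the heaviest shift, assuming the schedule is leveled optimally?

Early-start (Pressure test@1, Blind unit@1, Retube@1, Open exchanger@1, Catalyst change@1) gives peak 17: s1:17  s2:15  s3:2  s4:2  s5:0  s6:0  s7:0.
Shift Open exchanger→3, Catalyst change→5.
Schedule Pressure test@1, Blind unit@1, Retube@1, Open exchanger@3, Catalyst change@5: s1:7  s2:5  s3:7  s4:7  s5:5  s6:5  s7:0 — peak 7.

7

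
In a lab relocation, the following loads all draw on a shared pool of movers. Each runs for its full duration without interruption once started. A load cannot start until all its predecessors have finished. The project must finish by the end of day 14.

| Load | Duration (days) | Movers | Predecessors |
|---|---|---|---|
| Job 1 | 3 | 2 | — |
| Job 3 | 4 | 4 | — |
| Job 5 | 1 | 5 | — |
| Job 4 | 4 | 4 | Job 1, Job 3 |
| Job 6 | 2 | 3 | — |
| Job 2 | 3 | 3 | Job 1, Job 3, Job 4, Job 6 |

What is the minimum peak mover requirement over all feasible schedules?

Early-start (Job 1@1, Job 3@1, Job 5@1, Job 4@5, Job 6@1, Job 2@9) gives peak 14: d1:14  d2:9  d3:6  d4:4  d5:4  d6:4  d7:4  d8:4  d9:3  d10:3  d11:3  d12:0  d13:0  d14:0.
Shift Job 5→5, Job 4→6, Job 6→10, Job 2→12.
Schedule Job 1@1, Job 3@1, Job 5@5, Job 4@6, Job 6@10, Job 2@12: d1:6  d2:6  d3:6  d4:4  d5:5  d6:4  d7:4  d8:4  d9:4  d10:3  d11:3  d12:3  d13:3  d14:3 — peak 6.

6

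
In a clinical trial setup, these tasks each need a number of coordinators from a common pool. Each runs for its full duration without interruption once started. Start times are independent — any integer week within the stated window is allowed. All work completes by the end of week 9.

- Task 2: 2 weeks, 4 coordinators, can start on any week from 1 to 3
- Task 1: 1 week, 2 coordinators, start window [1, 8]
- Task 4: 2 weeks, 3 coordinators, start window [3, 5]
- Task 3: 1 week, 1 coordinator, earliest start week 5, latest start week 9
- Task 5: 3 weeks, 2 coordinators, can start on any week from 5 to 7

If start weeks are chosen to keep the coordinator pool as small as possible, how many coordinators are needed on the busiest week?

4

Early-start (Task 2@1, Task 1@1, Task 4@3, Task 3@5, Task 5@5) gives peak 6: w1:6  w2:4  w3:3  w4:3  w5:3  w6:2  w7:2  w8:0  w9:0.
Shift Task 1→3, Task 4→4, Task 5→6.
Schedule Task 2@1, Task 1@3, Task 4@4, Task 3@5, Task 5@6: w1:4  w2:4  w3:2  w4:3  w5:4  w6:2  w7:2  w8:2  w9:0 — peak 4.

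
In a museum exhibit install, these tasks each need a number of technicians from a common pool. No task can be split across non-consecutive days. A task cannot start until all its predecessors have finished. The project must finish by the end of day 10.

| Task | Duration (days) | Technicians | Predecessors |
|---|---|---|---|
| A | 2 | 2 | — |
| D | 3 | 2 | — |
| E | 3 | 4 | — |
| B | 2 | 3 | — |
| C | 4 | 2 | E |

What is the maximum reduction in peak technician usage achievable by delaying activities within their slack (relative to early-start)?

7

Early-start peak: d1:11  d2:11  d3:6  d4:2  d5:2  d6:2  d7:2  d8:0  d9:0  d10:0 ⇒ 11.
Leveled (A@4, D@6, E@1, B@9, C@4): d1:4  d2:4  d3:4  d4:4  d5:4  d6:4  d7:4  d8:2  d9:3  d10:3 ⇒ 4.
Reduction 11 − 4 = 7.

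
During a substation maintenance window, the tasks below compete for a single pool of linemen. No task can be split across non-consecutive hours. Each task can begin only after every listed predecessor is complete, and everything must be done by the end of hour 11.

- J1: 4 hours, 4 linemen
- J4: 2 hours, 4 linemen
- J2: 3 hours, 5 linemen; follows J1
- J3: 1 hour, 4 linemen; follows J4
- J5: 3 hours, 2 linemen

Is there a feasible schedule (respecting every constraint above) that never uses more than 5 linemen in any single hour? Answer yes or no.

no

The minimum achievable peak is 6; 5 < 6, so no feasible schedule stays within the cap.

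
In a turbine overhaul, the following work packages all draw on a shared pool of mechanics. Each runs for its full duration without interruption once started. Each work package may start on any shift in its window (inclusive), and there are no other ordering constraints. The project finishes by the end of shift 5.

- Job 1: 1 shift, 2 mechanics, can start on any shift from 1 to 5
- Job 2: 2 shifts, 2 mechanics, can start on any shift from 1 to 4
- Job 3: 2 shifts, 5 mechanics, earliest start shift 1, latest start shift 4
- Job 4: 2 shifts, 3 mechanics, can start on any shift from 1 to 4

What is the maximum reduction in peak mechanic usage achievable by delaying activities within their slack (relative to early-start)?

Early-start peak: s1:12  s2:10  s3:0  s4:0  s5:0 ⇒ 12.
Leveled (Job 1@1, Job 2@1, Job 3@4, Job 4@2): s1:4  s2:5  s3:3  s4:5  s5:5 ⇒ 5.
Reduction 12 − 5 = 7.

7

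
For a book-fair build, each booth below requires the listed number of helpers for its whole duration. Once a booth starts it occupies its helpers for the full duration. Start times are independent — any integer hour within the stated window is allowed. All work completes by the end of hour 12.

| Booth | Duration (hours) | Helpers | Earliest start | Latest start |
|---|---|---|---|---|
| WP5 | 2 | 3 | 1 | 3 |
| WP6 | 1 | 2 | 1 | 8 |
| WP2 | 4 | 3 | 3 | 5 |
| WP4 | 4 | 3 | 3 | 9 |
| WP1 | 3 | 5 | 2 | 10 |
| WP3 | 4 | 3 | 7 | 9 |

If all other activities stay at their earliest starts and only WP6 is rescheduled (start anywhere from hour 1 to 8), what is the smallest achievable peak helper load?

WP6@1: h1:5  h2:8  h3:11  h4:11  h5:6  h6:6  h7:3  h8:3  h9:3  h10:3  h11:0  h12:0 → peak 11
WP6@2: h1:3  h2:10  h3:11  h4:11  h5:6  h6:6  h7:3  h8:3  h9:3  h10:3  h11:0  h12:0 → peak 11
WP6@3: h1:3  h2:8  h3:13  h4:11  h5:6  h6:6  h7:3  h8:3  h9:3  h10:3  h11:0  h12:0 → peak 13
WP6@4: h1:3  h2:8  h3:11  h4:13  h5:6  h6:6  h7:3  h8:3  h9:3  h10:3  h11:0  h12:0 → peak 13
WP6@5: h1:3  h2:8  h3:11  h4:11  h5:8  h6:6  h7:3  h8:3  h9:3  h10:3  h11:0  h12:0 → peak 11
WP6@6: h1:3  h2:8  h3:11  h4:11  h5:6  h6:8  h7:3  h8:3  h9:3  h10:3  h11:0  h12:0 → peak 11
WP6@7: h1:3  h2:8  h3:11  h4:11  h5:6  h6:6  h7:5  h8:3  h9:3  h10:3  h11:0  h12:0 → peak 11
WP6@8: h1:3  h2:8  h3:11  h4:11  h5:6  h6:6  h7:3  h8:5  h9:3  h10:3  h11:0  h12:0 → peak 11
Best is WP6@1, peak 11.

11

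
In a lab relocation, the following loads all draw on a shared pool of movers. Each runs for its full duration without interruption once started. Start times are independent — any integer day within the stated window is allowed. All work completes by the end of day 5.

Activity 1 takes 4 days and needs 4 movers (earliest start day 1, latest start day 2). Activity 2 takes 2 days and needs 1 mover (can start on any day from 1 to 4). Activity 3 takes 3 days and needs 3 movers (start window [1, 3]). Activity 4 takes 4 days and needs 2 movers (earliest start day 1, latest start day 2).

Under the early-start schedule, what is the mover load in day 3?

At early start, day 3 has: Activity 1, Activity 3, Activity 4.
Demand: 4 + 3 + 2 = 9.

9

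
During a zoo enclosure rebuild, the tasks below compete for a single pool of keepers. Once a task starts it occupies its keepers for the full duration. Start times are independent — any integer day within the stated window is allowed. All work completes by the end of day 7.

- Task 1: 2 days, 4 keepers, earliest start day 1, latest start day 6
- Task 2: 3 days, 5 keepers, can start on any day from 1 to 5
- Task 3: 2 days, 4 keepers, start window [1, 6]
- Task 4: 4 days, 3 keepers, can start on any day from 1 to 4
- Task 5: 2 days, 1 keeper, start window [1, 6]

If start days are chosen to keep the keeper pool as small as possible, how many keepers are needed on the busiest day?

7

Early-start (Task 1@1, Task 2@1, Task 3@1, Task 4@1, Task 5@1) gives peak 17: d1:17  d2:17  d3:8  d4:3  d5:0  d6:0  d7:0.
Shift Task 2→5, Task 3→3, Task 5→5.
Schedule Task 1@1, Task 2@5, Task 3@3, Task 4@1, Task 5@5: d1:7  d2:7  d3:7  d4:7  d5:6  d6:6  d7:5 — peak 7.
Total keeper-days = 45 over 7 days ⇒ peak ≥ ⌈45/7⌉ = 7, so 7 is optimal.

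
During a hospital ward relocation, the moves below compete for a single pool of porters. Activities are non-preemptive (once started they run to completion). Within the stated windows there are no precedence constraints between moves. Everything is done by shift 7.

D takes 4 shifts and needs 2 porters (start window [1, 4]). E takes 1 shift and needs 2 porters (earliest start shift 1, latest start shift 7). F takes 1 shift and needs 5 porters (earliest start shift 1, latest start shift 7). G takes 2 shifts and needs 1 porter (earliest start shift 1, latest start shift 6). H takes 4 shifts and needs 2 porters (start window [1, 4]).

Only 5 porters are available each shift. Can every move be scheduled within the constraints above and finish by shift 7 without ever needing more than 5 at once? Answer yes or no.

yes

Schedule D@1, E@1, F@6, G@1, H@2: s1:5  s2:5  s3:4  s4:4  s5:2  s6:5  s7:0 — peak 5 ≤ 5.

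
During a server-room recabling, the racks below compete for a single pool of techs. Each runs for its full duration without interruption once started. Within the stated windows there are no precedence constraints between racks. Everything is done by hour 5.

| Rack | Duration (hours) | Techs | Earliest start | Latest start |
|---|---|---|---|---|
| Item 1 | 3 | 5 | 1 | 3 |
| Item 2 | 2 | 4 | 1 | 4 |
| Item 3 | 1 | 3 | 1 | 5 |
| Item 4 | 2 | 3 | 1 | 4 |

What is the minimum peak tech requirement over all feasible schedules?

Early-start (Item 1@1, Item 2@1, Item 3@1, Item 4@1) gives peak 15: h1:15  h2:12  h3:5  h4:0  h5:0.
Shift Item 2→4, Item 4→2.
Schedule Item 1@1, Item 2@4, Item 3@1, Item 4@2: h1:8  h2:8  h3:8  h4:4  h5:4 — peak 8.

8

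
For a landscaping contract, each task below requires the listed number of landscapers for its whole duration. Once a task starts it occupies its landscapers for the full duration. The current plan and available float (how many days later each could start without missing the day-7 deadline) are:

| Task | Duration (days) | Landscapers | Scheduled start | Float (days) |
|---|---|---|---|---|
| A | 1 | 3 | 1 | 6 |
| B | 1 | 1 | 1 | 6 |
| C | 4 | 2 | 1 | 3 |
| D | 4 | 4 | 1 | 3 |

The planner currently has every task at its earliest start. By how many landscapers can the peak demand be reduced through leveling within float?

4

Early-start peak: d1:10  d2:6  d3:6  d4:6  d5:0  d6:0  d7:0 ⇒ 10.
Leveled (A@1, B@1, C@1, D@2): d1:6  d2:6  d3:6  d4:6  d5:4  d6:0  d7:0 ⇒ 6.
Reduction 10 − 6 = 4.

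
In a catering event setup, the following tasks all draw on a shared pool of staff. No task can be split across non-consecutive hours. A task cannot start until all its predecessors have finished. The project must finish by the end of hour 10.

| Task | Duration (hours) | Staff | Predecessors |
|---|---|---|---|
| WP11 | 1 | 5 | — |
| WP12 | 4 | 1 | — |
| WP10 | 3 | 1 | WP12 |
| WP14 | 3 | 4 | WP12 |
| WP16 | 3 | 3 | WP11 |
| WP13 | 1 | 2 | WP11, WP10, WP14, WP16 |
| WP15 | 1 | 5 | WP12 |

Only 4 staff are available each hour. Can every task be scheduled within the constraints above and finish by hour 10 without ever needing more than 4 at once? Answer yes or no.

no

The minimum achievable peak is 5; 4 < 5, so no feasible schedule stays within the cap.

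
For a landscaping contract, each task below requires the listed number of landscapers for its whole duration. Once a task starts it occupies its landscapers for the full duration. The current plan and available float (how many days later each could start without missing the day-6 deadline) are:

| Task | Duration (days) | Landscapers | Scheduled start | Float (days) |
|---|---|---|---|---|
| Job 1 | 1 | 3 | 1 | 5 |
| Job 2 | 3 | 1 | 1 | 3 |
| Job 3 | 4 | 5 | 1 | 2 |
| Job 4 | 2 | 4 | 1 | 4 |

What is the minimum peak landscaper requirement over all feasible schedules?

Early-start (Job 1@1, Job 2@1, Job 3@1, Job 4@1) gives peak 13: d1:13  d2:10  d3:6  d4:5  d5:0  d6:0.
Shift Job 2→2, Job 3→3.
Schedule Job 1@1, Job 2@2, Job 3@3, Job 4@1: d1:7  d2:5  d3:6  d4:6  d5:5  d6:5 — peak 7.

7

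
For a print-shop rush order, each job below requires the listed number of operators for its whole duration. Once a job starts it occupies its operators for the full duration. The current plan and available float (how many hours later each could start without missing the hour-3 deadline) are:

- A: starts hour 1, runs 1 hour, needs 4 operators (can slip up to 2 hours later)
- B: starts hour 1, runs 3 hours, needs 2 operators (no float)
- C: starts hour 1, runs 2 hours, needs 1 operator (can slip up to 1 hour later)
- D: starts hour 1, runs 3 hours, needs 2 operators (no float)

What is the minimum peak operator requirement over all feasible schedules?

8

Early-start (A@1, B@1, C@1, D@1) gives peak 9: h1:9  h2:5  h3:4.
Shift C→2.
Schedule A@1, B@1, C@2, D@1: h1:8  h2:5  h3:5 — peak 8.
No arrangement of the 6 feasible schedules does better.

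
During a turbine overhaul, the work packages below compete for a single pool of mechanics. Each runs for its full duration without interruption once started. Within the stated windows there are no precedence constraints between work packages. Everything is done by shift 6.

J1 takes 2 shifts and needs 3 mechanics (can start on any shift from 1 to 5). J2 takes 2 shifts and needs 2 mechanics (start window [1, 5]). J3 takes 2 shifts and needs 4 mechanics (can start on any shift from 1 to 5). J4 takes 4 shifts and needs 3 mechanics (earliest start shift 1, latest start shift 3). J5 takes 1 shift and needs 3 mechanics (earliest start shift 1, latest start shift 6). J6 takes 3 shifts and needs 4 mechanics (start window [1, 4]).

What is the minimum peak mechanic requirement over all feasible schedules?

8

Early-start (J1@1, J2@1, J3@1, J4@1, J5@1, J6@1) gives peak 19: s1:19  s2:16  s3:7  s4:3  s5:0  s6:0.
Shift J3→5, J5→3, J6→4.
Schedule J1@1, J2@1, J3@5, J4@1, J5@3, J6@4: s1:8  s2:8  s3:6  s4:7  s5:8  s6:8 — peak 8.
Total mechanic-shifts = 45 over 6 shifts ⇒ peak ≥ ⌈45/6⌉ = 8, so 8 is optimal.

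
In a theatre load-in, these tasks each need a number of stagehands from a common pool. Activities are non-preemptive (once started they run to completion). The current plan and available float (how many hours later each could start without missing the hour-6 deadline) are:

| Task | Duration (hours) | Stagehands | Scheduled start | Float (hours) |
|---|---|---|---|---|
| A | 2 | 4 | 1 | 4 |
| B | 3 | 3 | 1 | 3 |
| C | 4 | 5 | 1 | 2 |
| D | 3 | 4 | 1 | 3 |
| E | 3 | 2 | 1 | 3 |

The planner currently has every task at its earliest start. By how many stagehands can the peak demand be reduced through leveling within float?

Early-start peak: h1:18  h2:18  h3:14  h4:5  h5:0  h6:0 ⇒ 18.
Leveled (A@1, B@1, C@3, D@4, E@1): h1:9  h2:9  h3:10  h4:9  h5:9  h6:9 ⇒ 10.
Reduction 18 − 10 = 8.

8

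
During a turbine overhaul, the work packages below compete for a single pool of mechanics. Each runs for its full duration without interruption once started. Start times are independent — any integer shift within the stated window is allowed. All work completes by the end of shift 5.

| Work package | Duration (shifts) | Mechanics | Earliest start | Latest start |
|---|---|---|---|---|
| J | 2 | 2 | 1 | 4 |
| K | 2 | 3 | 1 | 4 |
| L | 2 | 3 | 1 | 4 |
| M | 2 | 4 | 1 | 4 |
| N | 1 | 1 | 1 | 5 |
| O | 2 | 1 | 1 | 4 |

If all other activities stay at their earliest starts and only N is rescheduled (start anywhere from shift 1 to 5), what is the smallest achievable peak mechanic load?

13

N@1: s1:14  s2:13  s3:0  s4:0  s5:0 → peak 14
N@2: s1:13  s2:14  s3:0  s4:0  s5:0 → peak 14
N@3: s1:13  s2:13  s3:1  s4:0  s5:0 → peak 13
N@4: s1:13  s2:13  s3:0  s4:1  s5:0 → peak 13
N@5: s1:13  s2:13  s3:0  s4:0  s5:1 → peak 13
Best is N@3, peak 13.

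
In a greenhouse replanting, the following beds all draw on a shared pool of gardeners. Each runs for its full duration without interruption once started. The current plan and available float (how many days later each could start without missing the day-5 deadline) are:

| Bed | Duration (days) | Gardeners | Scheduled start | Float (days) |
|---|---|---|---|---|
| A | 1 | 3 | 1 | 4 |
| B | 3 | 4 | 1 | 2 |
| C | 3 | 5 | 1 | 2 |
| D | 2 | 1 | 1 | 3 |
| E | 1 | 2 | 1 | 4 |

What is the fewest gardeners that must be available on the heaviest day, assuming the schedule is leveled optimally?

9

Early-start (A@1, B@1, C@1, D@1, E@1) gives peak 15: d1:15  d2:10  d3:9  d4:0  d5:0.
Shift C→2, D→4.
Schedule A@1, B@1, C@2, D@4, E@1: d1:9  d2:9  d3:9  d4:6  d5:1 — peak 9.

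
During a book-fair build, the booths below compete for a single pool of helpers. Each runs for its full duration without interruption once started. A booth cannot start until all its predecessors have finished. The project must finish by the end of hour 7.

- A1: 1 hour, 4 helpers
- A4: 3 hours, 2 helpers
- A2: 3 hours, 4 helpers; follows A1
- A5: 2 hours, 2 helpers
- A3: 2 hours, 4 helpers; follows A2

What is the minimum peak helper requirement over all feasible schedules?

6

Early-start (A1@1, A4@1, A2@2, A5@1, A3@5) gives peak 8: h1:8  h2:8  h3:6  h4:4  h5:4  h6:4  h7:0.
Shift A5→4.
Schedule A1@1, A4@1, A2@2, A5@4, A3@5: h1:6  h2:6  h3:6  h4:6  h5:6  h6:4  h7:0 — peak 6.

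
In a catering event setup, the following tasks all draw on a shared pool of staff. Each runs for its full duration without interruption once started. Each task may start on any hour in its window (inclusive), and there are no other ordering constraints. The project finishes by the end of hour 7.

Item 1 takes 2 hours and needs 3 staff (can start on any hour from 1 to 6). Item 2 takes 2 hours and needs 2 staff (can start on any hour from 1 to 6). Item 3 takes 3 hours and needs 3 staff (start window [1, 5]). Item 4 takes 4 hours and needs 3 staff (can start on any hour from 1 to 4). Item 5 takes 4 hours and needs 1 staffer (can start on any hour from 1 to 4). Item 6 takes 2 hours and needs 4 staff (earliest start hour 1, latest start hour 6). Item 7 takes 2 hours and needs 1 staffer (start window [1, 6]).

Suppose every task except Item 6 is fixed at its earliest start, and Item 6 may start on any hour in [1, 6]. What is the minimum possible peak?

13

Item 6@1: h1:17  h2:17  h3:7  h4:4  h5:0  h6:0  h7:0 → peak 17
Item 6@2: h1:13  h2:17  h3:11  h4:4  h5:0  h6:0  h7:0 → peak 17
Item 6@3: h1:13  h2:13  h3:11  h4:8  h5:0  h6:0  h7:0 → peak 13
Item 6@4: h1:13  h2:13  h3:7  h4:8  h5:4  h6:0  h7:0 → peak 13
Item 6@5: h1:13  h2:13  h3:7  h4:4  h5:4  h6:4  h7:0 → peak 13
Item 6@6: h1:13  h2:13  h3:7  h4:4  h5:0  h6:4  h7:4 → peak 13
Best is Item 6@3, peak 13.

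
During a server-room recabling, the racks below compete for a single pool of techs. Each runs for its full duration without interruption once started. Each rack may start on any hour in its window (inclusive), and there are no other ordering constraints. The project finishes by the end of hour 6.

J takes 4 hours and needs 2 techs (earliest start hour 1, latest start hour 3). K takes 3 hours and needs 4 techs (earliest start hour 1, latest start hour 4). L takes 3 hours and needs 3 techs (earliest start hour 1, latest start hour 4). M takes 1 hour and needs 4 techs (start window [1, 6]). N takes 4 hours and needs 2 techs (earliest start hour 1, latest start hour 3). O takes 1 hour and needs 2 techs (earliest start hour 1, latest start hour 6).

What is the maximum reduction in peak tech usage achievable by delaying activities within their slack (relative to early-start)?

Early-start peak: h1:17  h2:11  h3:11  h4:4  h5:0  h6:0 ⇒ 17.
Leveled (J@1, K@1, L@4, M@5, N@1, O@6): h1:8  h2:8  h3:8  h4:7  h5:7  h6:5 ⇒ 8.
Reduction 17 − 8 = 9.

9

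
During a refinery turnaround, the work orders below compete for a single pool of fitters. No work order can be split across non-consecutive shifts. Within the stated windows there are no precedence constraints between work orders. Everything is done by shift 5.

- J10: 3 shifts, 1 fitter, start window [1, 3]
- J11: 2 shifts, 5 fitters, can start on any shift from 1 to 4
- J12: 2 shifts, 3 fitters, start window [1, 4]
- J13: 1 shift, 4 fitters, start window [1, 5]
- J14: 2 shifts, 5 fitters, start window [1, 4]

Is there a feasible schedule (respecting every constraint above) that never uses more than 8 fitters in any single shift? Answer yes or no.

Schedule J10@1, J11@1, J12@3, J13@3, J14@4: s1:6  s2:6  s3:8  s4:8  s5:5 — peak 8 ≤ 8.

yes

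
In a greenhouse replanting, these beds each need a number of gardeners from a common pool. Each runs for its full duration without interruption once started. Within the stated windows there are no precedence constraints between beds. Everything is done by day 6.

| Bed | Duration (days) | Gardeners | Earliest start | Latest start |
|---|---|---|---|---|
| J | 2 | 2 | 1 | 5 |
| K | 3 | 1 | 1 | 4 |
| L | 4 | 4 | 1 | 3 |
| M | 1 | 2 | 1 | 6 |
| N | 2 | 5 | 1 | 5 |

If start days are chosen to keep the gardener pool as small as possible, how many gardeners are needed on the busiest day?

6

Early-start (J@1, K@1, L@1, M@1, N@1) gives peak 14: d1:14  d2:12  d3:5  d4:4  d5:0  d6:0.
Shift K→4, M→3, N→5.
Schedule J@1, K@4, L@1, M@3, N@5: d1:6  d2:6  d3:6  d4:5  d5:6  d6:6 — peak 6.
Total gardener-days = 35 over 6 days ⇒ peak ≥ ⌈35/6⌉ = 6, so 6 is optimal.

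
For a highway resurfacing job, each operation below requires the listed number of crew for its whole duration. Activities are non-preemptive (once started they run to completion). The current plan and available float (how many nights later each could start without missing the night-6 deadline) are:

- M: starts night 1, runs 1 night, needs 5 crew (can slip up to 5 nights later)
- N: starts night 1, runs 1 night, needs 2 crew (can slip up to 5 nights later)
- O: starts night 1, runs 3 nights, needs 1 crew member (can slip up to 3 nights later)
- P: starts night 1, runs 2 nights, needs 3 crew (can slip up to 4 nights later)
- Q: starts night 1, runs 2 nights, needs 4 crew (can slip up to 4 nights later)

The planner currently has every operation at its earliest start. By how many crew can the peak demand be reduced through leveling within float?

Early-start peak: n1:15  n2:8  n3:1  n4:0  n5:0  n6:0 ⇒ 15.
Leveled (M@1, N@2, O@2, P@3, Q@5): n1:5  n2:3  n3:4  n4:4  n5:4  n6:4 ⇒ 5.
Reduction 15 − 5 = 10.

10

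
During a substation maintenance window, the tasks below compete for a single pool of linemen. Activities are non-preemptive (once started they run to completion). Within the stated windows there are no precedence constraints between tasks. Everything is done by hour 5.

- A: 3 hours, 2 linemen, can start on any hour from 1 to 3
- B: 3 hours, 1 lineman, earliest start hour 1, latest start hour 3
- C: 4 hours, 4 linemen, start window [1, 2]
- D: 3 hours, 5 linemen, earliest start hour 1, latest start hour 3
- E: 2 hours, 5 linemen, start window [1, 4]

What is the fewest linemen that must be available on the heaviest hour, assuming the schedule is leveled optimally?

12

Early-start (A@1, B@1, C@1, D@1, E@1) gives peak 17: h1:17  h2:17  h3:12  h4:4  h5:0.
Shift E→4.
Schedule A@1, B@1, C@1, D@1, E@4: h1:12  h2:12  h3:12  h4:9  h5:5 — peak 12.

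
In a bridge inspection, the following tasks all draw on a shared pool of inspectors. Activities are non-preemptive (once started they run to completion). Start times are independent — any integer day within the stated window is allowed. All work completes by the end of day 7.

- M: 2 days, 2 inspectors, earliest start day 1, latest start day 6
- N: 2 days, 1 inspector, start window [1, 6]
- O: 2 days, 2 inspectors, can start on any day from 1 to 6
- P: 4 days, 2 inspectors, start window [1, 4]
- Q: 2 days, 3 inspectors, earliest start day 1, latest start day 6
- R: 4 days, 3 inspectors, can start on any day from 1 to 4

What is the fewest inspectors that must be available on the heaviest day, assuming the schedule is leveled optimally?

Early-start (M@1, N@1, O@1, P@1, Q@1, R@1) gives peak 13: d1:13  d2:13  d3:5  d4:5  d5:0  d6:0  d7:0.
Shift N→3, Q→5, R→3.
Schedule M@1, N@3, O@1, P@1, Q@5, R@3: d1:6  d2:6  d3:6  d4:6  d5:6  d6:6  d7:0 — peak 6.
Total inspector-days = 36 over 7 days ⇒ peak ≥ ⌈36/7⌉ = 6, so 6 is optimal.

6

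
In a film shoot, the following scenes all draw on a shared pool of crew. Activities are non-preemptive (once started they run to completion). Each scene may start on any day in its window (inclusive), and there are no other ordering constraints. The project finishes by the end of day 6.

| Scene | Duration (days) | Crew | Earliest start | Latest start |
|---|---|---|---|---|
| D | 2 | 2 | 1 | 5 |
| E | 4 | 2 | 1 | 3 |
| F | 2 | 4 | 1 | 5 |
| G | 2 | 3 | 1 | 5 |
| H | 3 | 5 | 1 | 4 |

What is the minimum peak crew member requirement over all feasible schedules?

Early-start (D@1, E@1, F@1, G@1, H@1) gives peak 16: d1:16  d2:16  d3:7  d4:2  d5:0  d6:0.
Shift G→5, H→3.
Schedule D@1, E@1, F@1, G@5, H@3: d1:8  d2:8  d3:7  d4:7  d5:8  d6:3 — peak 8.

8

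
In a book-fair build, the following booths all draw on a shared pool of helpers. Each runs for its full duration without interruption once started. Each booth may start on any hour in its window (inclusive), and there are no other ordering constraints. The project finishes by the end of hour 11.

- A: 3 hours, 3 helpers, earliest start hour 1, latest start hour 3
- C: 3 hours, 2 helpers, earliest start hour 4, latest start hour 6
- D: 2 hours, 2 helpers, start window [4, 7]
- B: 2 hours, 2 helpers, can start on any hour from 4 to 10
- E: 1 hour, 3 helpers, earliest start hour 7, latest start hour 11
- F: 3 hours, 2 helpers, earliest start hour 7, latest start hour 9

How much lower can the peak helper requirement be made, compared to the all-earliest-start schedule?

2

Early-start peak: h1:3  h2:3  h3:3  h4:6  h5:6  h6:2  h7:5  h8:2  h9:2  h10:0  h11:0 ⇒ 6.
Leveled (A@1, C@4, D@4, B@6, E@8, F@9): h1:3  h2:3  h3:3  h4:4  h5:4  h6:4  h7:2  h8:3  h9:2  h10:2  h11:2 ⇒ 4.
Reduction 6 − 4 = 2.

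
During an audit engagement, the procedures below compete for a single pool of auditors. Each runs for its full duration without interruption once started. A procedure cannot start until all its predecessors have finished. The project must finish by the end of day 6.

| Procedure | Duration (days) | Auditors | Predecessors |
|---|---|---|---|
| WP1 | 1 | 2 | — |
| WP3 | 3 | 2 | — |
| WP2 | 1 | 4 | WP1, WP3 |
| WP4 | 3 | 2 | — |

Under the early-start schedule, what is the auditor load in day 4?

4

At early start, day 4 has: WP2.
Demand: 4 = 4.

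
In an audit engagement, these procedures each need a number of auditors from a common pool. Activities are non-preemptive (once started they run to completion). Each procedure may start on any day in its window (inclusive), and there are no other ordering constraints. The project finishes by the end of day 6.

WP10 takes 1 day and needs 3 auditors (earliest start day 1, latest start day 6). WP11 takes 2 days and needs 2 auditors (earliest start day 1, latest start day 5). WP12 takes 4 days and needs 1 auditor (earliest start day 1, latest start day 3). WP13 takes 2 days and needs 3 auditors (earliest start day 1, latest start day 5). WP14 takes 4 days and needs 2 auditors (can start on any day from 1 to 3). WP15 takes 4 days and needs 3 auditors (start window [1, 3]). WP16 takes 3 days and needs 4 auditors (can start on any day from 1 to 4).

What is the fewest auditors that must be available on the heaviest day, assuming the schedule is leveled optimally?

Early-start (WP10@1, WP11@1, WP12@1, WP13@1, WP14@1, WP15@1, WP16@1) gives peak 18: d1:18  d2:15  d3:10  d4:6  d5:0  d6:0.
Shift WP14→2, WP15→3, WP16→3.
Schedule WP10@1, WP11@1, WP12@1, WP13@1, WP14@2, WP15@3, WP16@3: d1:9  d2:8  d3:10  d4:10  d5:9  d6:3 — peak 10.

10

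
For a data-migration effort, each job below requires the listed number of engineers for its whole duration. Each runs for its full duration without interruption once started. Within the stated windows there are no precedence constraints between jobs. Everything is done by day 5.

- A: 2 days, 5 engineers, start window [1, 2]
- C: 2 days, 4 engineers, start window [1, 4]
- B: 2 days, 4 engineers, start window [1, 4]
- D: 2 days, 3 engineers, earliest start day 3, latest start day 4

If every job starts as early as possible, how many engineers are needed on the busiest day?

Early-start schedule: A@1, C@1, B@1, D@3.
Load per day: day 1: 13, day 2: 13, day 3: 3, day 4: 3, day 5: 0.
Peak is 13.

13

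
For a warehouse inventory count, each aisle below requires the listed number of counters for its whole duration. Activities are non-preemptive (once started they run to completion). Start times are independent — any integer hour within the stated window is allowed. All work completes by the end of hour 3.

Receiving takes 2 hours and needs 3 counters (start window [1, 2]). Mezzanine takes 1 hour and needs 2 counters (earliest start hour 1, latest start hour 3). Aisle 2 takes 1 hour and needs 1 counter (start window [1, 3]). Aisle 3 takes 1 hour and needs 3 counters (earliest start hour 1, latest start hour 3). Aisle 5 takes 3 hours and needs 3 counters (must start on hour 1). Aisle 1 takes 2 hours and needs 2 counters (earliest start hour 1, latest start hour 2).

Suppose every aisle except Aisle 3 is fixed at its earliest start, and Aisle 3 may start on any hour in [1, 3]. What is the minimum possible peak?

11

Aisle 3@1: h1:14  h2:8  h3:3 → peak 14
Aisle 3@2: h1:11  h2:11  h3:3 → peak 11
Aisle 3@3: h1:11  h2:8  h3:6 → peak 11
Best is Aisle 3@2, peak 11.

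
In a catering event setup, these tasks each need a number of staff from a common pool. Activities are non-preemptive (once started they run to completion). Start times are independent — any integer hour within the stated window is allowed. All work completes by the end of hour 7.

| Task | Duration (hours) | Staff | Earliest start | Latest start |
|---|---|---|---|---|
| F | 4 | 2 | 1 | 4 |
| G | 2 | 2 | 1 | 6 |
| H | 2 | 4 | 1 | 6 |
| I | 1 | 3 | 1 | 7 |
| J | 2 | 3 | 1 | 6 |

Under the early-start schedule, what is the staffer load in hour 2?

11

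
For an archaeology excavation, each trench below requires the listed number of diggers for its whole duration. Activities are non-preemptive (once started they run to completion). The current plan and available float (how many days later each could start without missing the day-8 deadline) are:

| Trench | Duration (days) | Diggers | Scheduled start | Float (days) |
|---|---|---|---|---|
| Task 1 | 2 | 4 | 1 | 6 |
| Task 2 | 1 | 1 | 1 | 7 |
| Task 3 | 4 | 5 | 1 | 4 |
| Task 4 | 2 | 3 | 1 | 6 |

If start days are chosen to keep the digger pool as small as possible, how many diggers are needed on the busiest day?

Early-start (Task 1@1, Task 2@1, Task 3@1, Task 4@1) gives peak 13: d1:13  d2:12  d3:5  d4:5  d5:0  d6:0  d7:0  d8:0.
Shift Task 3→3, Task 4→7.
Schedule Task 1@1, Task 2@1, Task 3@3, Task 4@7: d1:5  d2:4  d3:5  d4:5  d5:5  d6:5  d7:3  d8:3 — peak 5.
Total digger-days = 35 over 8 days ⇒ peak ≥ ⌈35/8⌉ = 5, so 5 is optimal.

5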